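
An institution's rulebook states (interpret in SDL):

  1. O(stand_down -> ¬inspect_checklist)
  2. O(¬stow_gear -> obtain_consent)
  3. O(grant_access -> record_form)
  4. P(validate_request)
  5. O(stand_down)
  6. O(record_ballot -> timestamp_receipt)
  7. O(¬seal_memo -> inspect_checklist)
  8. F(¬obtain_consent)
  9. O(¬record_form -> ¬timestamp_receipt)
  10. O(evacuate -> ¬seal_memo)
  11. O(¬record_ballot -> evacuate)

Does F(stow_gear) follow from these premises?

Premise 2 is O(¬stow_gear -> obtain_consent); even if O(obtain_consent) held, inferring O(¬stow_gear) would be affirming the consequent — invalid.
No other premise forces O(¬stow_gear). An ideal world satisfying every premise can still have stow_gear true, so F(stow_gear) is not derivable.

No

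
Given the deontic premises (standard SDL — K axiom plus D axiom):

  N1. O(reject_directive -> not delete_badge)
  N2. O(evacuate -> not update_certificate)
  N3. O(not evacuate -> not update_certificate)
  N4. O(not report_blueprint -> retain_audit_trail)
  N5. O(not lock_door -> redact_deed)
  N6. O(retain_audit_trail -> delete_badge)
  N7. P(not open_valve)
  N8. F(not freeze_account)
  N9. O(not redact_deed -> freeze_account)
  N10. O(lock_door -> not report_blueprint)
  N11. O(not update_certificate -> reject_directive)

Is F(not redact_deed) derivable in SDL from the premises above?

By case analysis on not evacuate: premise 3 gives O(not evacuate -> not update_certificate) and premise 2 gives O(evacuate -> not update_certificate), so O(not update_certificate) either way.
Premise 11 is O(not update_certificate -> reject_directive); since O(not update_certificate), deontic closure gives O(reject_directive).
From O(reject_directive) and premise 1, O(reject_directive -> not delete_badge), we obtain O(not delete_badge).
The contrapositive of premise 6 (O(retain_audit_trail -> delete_badge)) is O(not delete_badge -> not retain_audit_trail), and O(not delete_badge) is already established, so O(not retain_audit_trail).
The contrapositive of premise 4 (O(not report_blueprint -> retain_audit_trail)) is O(not retain_audit_trail -> report_blueprint), and O(not retain_audit_trail) is already established, so O(report_blueprint).
The contrapositive of premise 10 (O(lock_door -> not report_blueprint)) is O(report_blueprint -> not lock_door), and O(report_blueprint) is already established, so O(not lock_door).
Applying K to premise 5 (O(not lock_door -> redact_deed)) and O(not lock_door) yields O(redact_deed).
Premises 7, 8, 9 do not contribute to this derivation.
So O(redact_deed) holds, i.e. F(not redact_deed). The claim follows.

Yes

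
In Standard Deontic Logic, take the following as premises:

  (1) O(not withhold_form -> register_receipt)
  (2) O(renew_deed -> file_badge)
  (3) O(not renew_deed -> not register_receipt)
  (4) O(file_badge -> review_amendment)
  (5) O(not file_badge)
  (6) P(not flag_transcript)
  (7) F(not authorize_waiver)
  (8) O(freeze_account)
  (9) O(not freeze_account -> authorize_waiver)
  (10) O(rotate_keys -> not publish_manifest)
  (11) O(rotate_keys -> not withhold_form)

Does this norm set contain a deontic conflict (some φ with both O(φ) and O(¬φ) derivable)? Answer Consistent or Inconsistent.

Premise 9 is O(not freeze_account -> authorize_waiver); even if O(authorize_waiver) held, inferring O(not freeze_account) would be affirming the consequent — invalid.
So O(not freeze_account) is not derivable, and the apparent clash with O(freeze_account) does not arise.
A world satisfying every obligation exists (e.g. authorize_waiver=true, file_badge=false, flag_transcript=false, freeze_account=true, publish_manifest=false, register_receipt=false, renew_deed=false, review_amendment=false, rotate_keys=false, withhold_form=true); no atom is both obligatory and forbidden, so the set is consistent.

Consistent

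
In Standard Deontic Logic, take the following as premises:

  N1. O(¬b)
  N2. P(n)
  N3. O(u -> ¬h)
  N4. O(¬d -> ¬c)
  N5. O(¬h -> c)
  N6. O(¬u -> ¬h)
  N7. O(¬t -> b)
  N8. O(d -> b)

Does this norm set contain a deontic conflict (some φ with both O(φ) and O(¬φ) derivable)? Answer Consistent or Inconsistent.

By case analysis on u: premise 3 gives O(u -> ¬h) and premise 6 gives O(¬u -> ¬h), so O(¬h) either way.
With premise 5, O(¬h -> c), the K-axiom yields O(c).
Premise 4, O(¬d -> ¬c), contraposes to O(c -> d); with O(c) we get O(d).
From O(d) and premise 8, O(d -> b), we obtain O(b).
But premise 1 directly asserts O(¬b).
We now have both O(b) and O(¬b) — b is simultaneously obligatory and forbidden, violating the D-axiom.

Inconsistent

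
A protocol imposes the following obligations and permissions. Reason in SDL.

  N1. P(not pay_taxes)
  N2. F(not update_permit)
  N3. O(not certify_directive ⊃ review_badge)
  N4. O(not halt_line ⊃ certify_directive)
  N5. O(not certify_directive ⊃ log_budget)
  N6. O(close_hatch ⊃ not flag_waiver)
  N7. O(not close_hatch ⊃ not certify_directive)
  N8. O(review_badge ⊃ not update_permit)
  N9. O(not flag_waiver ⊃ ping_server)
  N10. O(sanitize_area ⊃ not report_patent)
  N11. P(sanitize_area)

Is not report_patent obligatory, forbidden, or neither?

Premise 10 is O(sanitize_area ⊃ not report_patent), but O(sanitize_area) is not derivable from the premises (the permission P(sanitize_area) asserts only not O(not sanitize_area), not O(sanitize_area)), so it does not yield O(not report_patent).
No premise or chain of K-axiom applications forces O(not report_patent), and none forces O(report_patent). So not report_patent is neither obligatory nor forbidden under these norms.

Neither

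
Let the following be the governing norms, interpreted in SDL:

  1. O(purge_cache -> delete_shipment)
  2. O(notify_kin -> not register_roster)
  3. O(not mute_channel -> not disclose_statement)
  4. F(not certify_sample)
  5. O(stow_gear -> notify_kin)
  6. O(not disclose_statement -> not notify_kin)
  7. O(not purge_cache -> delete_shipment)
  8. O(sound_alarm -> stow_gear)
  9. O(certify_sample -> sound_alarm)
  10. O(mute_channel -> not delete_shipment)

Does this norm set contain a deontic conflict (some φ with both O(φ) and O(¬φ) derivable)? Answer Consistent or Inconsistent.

Premises 1 and 7 cover both cases: O(purge_cache -> delete_shipment) and O(not purge_cache -> delete_shipment). Since purge_cache ∨ not purge_cache is a tautology, O(delete_shipment) follows.
The contrapositive of premise 10 (O(mute_channel -> not delete_shipment)) is O(delete_shipment -> not mute_channel), and O(delete_shipment) is already established, so O(not mute_channel).
Premise 3 is O(not mute_channel -> not disclose_statement); since O(not mute_channel), deontic closure gives O(not disclose_statement).
Applying K to premise 6 (O(not disclose_statement -> not notify_kin)) and O(not disclose_statement) yields O(not notify_kin).
Premise 5 is O(stow_gear -> notify_kin); contrapositively O(not notify_kin -> not stow_gear). Since O(not notify_kin) holds, K gives O(not stow_gear).
The contrapositive of premise 8 (O(sound_alarm -> stow_gear)) is O(not stow_gear -> not sound_alarm), and O(not stow_gear) is already established, so O(not sound_alarm).
Premise 9 is O(certify_sample -> sound_alarm); contrapositively O(not sound_alarm -> not certify_sample). Since O(not sound_alarm) holds, K gives O(not certify_sample).
However, F(not certify_sample) at premise 4 amounts to O(certify_sample).
We now have both O(not certify_sample) and O(certify_sample) — certify_sample is simultaneously obligatory and forbidden, violating the D-axiom.

Inconsistent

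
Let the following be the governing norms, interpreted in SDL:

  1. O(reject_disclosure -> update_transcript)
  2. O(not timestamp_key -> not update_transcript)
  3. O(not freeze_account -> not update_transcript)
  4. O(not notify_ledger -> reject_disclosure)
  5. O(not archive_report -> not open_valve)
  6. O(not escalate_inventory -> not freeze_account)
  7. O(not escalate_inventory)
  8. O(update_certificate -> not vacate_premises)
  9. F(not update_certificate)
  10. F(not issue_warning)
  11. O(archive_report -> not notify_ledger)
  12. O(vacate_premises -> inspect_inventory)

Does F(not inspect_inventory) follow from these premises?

Premise 12 is O(vacate_premises -> inspect_inventory), but O(vacate_premises) is not derivable from the premises, so it does not yield O(inspect_inventory).
No other premise forces O(inspect_inventory). An ideal world satisfying every premise can still have not inspect_inventory true, so F(not inspect_inventory) is not derivable.

No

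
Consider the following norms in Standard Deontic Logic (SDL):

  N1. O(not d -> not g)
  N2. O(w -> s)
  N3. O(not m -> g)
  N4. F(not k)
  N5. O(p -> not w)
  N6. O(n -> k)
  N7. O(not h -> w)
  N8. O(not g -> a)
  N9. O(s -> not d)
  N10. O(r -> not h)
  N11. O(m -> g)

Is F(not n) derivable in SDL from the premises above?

No

Premise 6 is O(n -> k); even if O(k) held, inferring O(n) would be affirming the consequent — invalid.
No other premise forces O(n). An ideal world satisfying every premise can still have not n true, so F(not n) is not derivable.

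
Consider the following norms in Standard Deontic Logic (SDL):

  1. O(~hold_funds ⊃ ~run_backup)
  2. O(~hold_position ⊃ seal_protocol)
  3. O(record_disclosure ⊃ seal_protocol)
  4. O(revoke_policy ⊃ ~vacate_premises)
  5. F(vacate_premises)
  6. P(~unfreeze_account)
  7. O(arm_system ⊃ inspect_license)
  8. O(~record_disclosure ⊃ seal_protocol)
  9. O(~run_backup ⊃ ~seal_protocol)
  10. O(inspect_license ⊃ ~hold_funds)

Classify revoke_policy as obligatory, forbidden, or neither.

Neither

Premise 4 is O(revoke_policy ⊃ ~vacate_premises); even if O(~vacate_premises) held, inferring O(revoke_policy) would be affirming the consequent — invalid.
No premise or chain of K-axiom applications forces O(revoke_policy), and none forces O(~revoke_policy). So revoke_policy is neither obligatory nor forbidden under these norms.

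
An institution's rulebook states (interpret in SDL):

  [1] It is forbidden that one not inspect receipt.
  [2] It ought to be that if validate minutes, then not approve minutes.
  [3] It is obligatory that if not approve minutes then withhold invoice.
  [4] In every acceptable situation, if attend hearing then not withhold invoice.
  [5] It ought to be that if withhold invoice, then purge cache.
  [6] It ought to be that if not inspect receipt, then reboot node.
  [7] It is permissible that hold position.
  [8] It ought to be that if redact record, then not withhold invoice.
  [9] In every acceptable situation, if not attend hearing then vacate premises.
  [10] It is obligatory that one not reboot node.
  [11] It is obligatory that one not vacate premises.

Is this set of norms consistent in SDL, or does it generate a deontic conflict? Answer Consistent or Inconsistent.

Premise 6 is O(¬inspect_receipt → reboot_node), but O(¬inspect_receipt) is not derivable from the premises, so it does not yield O(reboot_node).
So O(reboot_node) is not derivable, and the apparent clash with O(¬reboot_node) does not arise.
A world satisfying every obligation exists (e.g. approve_minutes=true, attend_hearing=true, hold_position=false, inspect_receipt=true, purge_cache=false, reboot_node=false, redact_record=false, vacate_premises=false, validate_minutes=false, withhold_invoice=false); no atom is both obligatory and forbidden, so the set is consistent.

Consistent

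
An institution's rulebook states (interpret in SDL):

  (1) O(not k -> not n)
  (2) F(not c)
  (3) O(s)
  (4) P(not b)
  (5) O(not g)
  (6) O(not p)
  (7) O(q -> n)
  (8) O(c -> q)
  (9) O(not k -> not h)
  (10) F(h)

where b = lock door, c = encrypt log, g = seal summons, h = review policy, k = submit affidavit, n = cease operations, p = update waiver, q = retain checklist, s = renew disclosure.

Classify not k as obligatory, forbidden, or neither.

Forbidden

Premise 2, F(not c), is equivalent to O(c).
Applying K to premise 8 (O(c -> q)) and O(c) yields O(q).
Applying K to premise 7 (O(q -> n)) and O(q) yields O(n).
Premise 1, O(not k -> not n), contraposes to O(n -> k); with O(n) we get O(k).
Premises 3, 4, 5, 6, 9, 10 do not contribute to this derivation.
Thus O(k), which is F(not k): not k is forbidden.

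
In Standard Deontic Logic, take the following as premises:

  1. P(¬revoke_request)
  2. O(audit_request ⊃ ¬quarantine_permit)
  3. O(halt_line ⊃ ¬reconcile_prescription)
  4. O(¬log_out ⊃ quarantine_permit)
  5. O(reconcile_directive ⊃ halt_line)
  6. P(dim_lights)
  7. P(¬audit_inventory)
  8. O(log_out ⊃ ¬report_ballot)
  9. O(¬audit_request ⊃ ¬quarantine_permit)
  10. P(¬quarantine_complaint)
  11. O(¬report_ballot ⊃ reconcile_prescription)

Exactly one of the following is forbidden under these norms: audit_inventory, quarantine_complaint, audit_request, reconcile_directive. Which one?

Premises 2 and 9 are O(audit_request ⊃ ¬quarantine_permit) and O(¬audit_request ⊃ ¬quarantine_permit); every ideal world satisfies audit_request or ¬audit_request, so in either case ¬quarantine_permit holds — hence O(¬quarantine_permit).
Premise 4, O(¬log_out ⊃ quarantine_permit), contraposes to O(¬quarantine_permit ⊃ log_out); with O(¬quarantine_permit) we get O(log_out).
With premise 8, O(log_out ⊃ ¬report_ballot), the K-axiom yields O(¬report_ballot).
Premise 11 is O(¬report_ballot ⊃ reconcile_prescription); since O(¬report_ballot), deontic closure gives O(reconcile_prescription).
Premise 3, O(halt_line ⊃ ¬reconcile_prescription), contraposes to O(reconcile_prescription ⊃ ¬halt_line); with O(reconcile_prescription) we get O(¬halt_line).
Premise 5, O(reconcile_directive ⊃ halt_line), contraposes to O(¬halt_line ⊃ ¬reconcile_directive); with O(¬halt_line) we get O(¬reconcile_directive).
So O(¬reconcile_directive) holds, i.e. reconcile_directive is forbidden. None of the other listed options is forbidden under the premises.

reconcile_directive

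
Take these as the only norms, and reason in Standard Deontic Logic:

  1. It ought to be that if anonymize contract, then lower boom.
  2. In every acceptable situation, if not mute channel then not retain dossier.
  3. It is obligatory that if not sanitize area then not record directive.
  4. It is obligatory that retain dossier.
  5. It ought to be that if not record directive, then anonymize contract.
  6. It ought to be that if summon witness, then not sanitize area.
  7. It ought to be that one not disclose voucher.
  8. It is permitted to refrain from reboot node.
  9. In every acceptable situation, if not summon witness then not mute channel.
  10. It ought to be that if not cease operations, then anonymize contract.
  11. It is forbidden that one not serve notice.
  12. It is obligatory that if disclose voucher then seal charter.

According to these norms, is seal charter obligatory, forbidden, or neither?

Neither

Premise 12 is O(disclose_voucher → seal_charter), but O(disclose_voucher) is not derivable from the premises, so it does not yield O(seal_charter).
No premise or chain of K-axiom applications forces O(seal_charter), and none forces O(¬seal_charter). So seal_charter is neither obligatory nor forbidden under these norms.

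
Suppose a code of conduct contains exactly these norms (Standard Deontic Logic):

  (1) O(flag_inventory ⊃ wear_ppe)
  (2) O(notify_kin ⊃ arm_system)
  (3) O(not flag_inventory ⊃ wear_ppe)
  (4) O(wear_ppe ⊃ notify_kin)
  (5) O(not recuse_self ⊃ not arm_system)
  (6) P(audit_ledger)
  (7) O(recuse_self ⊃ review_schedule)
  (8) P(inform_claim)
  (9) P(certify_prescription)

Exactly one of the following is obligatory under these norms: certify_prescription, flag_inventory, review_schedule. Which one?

Premises 3 and 1 cover both cases: O(not flag_inventory ⊃ wear_ppe) and O(flag_inventory ⊃ wear_ppe). Since not flag_inventory ∨ flag_inventory is a tautology, O(wear_ppe) follows.
Applying K to premise 4 (O(wear_ppe ⊃ notify_kin)) and O(wear_ppe) yields O(notify_kin).
Applying K to premise 2 (O(notify_kin ⊃ arm_system)) and O(notify_kin) yields O(arm_system).
The contrapositive of premise 5 (O(not recuse_self ⊃ not arm_system)) is O(arm_system ⊃ recuse_self), and O(arm_system) is already established, so O(recuse_self).
Applying K to premise 7 (O(recuse_self ⊃ review_schedule)) and O(recuse_self) yields O(review_schedule).
So O(review_schedule) holds — review_schedule is obligatory. None of the other listed options is made obligatory by any chain of premises.

review_schedule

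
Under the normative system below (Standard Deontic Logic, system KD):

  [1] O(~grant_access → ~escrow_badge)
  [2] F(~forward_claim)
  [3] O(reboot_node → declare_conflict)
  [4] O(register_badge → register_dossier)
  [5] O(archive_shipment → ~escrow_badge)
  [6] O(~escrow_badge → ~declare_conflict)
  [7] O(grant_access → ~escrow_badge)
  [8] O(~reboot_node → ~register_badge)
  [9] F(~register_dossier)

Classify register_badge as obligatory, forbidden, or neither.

Forbidden

By case analysis on ~grant_access: premise 1 gives O(~grant_access → ~escrow_badge) and premise 7 gives O(grant_access → ~escrow_badge), so O(~escrow_badge) either way.
With premise 6, O(~escrow_badge → ~declare_conflict), the K-axiom yields O(~declare_conflict).
Premise 3, O(reboot_node → declare_conflict), contraposes to O(~declare_conflict → ~reboot_node); with O(~declare_conflict) we get O(~reboot_node).
With premise 8, O(~reboot_node → ~register_badge), the K-axiom yields O(~register_badge).
Premises 2, 4, 5, 9 do not contribute to this derivation.
Thus O(~register_badge), which is F(register_badge): register_badge is forbidden.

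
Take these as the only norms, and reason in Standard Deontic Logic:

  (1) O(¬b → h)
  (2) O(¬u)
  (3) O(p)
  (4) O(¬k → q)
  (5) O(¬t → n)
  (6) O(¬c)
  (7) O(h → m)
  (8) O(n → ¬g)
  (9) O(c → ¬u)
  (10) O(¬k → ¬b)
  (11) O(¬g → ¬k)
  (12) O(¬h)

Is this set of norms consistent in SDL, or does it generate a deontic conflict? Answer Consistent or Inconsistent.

Premise 9 is O(c → ¬u); even if O(¬u) held, inferring O(c) would be affirming the consequent — invalid.
So O(c) is not derivable, and the apparent clash with O(¬c) does not arise.
A world satisfying every obligation exists (e.g. b=true, c=false, g=true, h=false, k=true, m=false, n=false, p=true, q=false, t=true, u=false); no atom is both obligatory and forbidden, so the set is consistent.

Consistent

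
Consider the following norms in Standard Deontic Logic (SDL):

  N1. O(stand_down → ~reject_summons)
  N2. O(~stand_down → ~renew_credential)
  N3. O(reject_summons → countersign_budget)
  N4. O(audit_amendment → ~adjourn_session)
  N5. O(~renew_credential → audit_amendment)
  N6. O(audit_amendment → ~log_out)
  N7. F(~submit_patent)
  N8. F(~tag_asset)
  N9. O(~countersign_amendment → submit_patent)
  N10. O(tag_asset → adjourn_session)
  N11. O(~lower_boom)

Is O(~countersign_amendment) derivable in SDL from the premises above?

Premise 9 is O(~countersign_amendment → submit_patent); even if O(submit_patent) held, inferring O(~countersign_amendment) would be affirming the consequent — invalid.
No other premise forces O(~countersign_amendment). An ideal world satisfying every premise can still have ~countersign_amendment false, so O(~countersign_amendment) is not derivable.

No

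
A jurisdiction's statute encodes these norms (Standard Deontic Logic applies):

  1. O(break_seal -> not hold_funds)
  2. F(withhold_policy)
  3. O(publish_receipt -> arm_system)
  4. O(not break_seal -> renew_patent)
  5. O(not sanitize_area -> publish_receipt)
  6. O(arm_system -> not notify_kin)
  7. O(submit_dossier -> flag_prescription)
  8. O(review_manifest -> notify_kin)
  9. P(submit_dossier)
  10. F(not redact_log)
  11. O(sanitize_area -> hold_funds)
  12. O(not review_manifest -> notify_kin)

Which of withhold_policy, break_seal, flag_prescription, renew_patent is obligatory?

By case analysis on not review_manifest: premise 12 gives O(not review_manifest -> notify_kin) and premise 8 gives O(review_manifest -> notify_kin), so O(notify_kin) either way.
Premise 6, O(arm_system -> not notify_kin), contraposes to O(notify_kin -> not arm_system); with O(notify_kin) we get O(not arm_system).
Premise 3 is O(publish_receipt -> arm_system); contrapositively O(not arm_system -> not publish_receipt). Since O(not arm_system) holds, K gives O(not publish_receipt).
Premise 5 is O(not sanitize_area -> publish_receipt); contrapositively O(not publish_receipt -> sanitize_area). Since O(not publish_receipt) holds, K gives O(sanitize_area).
With premise 11, O(sanitize_area -> hold_funds), the K-axiom yields O(hold_funds).
Premise 1 is O(break_seal -> not hold_funds); contrapositively O(hold_funds -> not break_seal). Since O(hold_funds) holds, K gives O(not break_seal).
Premise 4 is O(not break_seal -> renew_patent); since O(not break_seal), deontic closure gives O(renew_patent).
So O(renew_patent) holds — renew_patent is obligatory. None of the other listed options is made obligatory by any chain of premises.

renew_patent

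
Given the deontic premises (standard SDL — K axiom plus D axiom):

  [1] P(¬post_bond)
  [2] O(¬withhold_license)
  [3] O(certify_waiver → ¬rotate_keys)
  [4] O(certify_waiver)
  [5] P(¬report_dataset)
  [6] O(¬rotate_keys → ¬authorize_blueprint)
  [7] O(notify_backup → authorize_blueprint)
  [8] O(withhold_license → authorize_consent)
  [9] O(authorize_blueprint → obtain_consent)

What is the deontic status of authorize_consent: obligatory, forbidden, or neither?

Premise 8 is O(withhold_license → authorize_consent), but O(withhold_license) is not derivable from the premises, so it does not yield O(authorize_consent).
No premise or chain of K-axiom applications forces O(authorize_consent), and none forces O(¬authorize_consent). So authorize_consent is neither obligatory nor forbidden under these norms.

Neither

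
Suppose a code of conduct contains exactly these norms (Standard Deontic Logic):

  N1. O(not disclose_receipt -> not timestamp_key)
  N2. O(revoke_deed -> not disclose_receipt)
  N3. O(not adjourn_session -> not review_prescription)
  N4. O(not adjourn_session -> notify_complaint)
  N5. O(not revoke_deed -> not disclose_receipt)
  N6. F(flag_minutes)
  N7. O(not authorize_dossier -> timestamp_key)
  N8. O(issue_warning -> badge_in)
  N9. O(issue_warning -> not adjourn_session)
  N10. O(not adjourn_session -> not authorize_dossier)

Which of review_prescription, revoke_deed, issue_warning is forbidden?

Premises 2 and 5 are O(revoke_deed -> not disclose_receipt) and O(not revoke_deed -> not disclose_receipt); every ideal world satisfies revoke_deed or not revoke_deed, so in either case not disclose_receipt holds — hence O(not disclose_receipt).
From O(not disclose_receipt) and premise 1, O(not disclose_receipt -> not timestamp_key), we obtain O(not timestamp_key).
Premise 7 is O(not authorize_dossier -> timestamp_key); contrapositively O(not timestamp_key -> authorize_dossier). Since O(not timestamp_key) holds, K gives O(authorize_dossier).
Premise 10, O(not adjourn_session -> not authorize_dossier), contraposes to O(authorize_dossier -> adjourn_session); with O(authorize_dossier) we get O(adjourn_session).
Premise 9, O(issue_warning -> not adjourn_session), contraposes to O(adjourn_session -> not issue_warning); with O(adjourn_session) we get O(not issue_warning).
So O(not issue_warning) holds, i.e. issue_warning is forbidden. None of the other listed options is forbidden under the premises.

issue_warning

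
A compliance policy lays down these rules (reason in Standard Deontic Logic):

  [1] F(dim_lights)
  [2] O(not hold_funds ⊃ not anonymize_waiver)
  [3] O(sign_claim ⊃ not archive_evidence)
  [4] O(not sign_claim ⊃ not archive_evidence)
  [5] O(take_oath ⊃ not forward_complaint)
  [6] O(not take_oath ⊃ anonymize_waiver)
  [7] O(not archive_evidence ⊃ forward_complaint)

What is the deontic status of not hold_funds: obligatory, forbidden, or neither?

Premises 4 and 3 are O(not sign_claim ⊃ not archive_evidence) and O(sign_claim ⊃ not archive_evidence); every ideal world satisfies not sign_claim or sign_claim, so in either case not archive_evidence holds — hence O(not archive_evidence).
Premise 7 is O(not archive_evidence ⊃ forward_complaint); since O(not archive_evidence), deontic closure gives O(forward_complaint).
The contrapositive of premise 5 (O(take_oath ⊃ not forward_complaint)) is O(forward_complaint ⊃ not take_oath), and O(forward_complaint) is already established, so O(not take_oath).
With premise 6, O(not take_oath ⊃ anonymize_waiver), the K-axiom yields O(anonymize_waiver).
Premise 2 is O(not hold_funds ⊃ not anonymize_waiver); contrapositively O(anonymize_waiver ⊃ hold_funds). Since O(anonymize_waiver) holds, K gives O(hold_funds).
Premise 1 does not contribute to this derivation.
Thus O(hold_funds), which is F(not hold_funds): not hold_funds is forbidden.

Forbidden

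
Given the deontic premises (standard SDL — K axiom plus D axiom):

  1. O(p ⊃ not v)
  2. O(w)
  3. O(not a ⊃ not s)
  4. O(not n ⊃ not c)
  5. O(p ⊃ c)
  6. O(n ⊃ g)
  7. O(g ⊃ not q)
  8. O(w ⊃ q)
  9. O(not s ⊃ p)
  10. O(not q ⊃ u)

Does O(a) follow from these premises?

Premise 2 states O(w) outright.
With premise 8, O(w ⊃ q), the K-axiom yields O(q).
Premise 7, O(g ⊃ not q), contraposes to O(q ⊃ not g); with O(q) we get O(not g).
The contrapositive of premise 6 (O(n ⊃ g)) is O(not g ⊃ not n), and O(not g) is already established, so O(not n).
Premise 4 is O(not n ⊃ not c); since O(not n), deontic closure gives O(not c).
Premise 5, O(p ⊃ c), contraposes to O(not c ⊃ not p); with O(not c) we get O(not p).
The contrapositive of premise 9 (O(not s ⊃ p)) is O(not p ⊃ s), and O(not p) is already established, so O(s).
The contrapositive of premise 3 (O(not a ⊃ not s)) is O(s ⊃ a), and O(s) is already established, so O(a).
Premises 1, 10 do not contribute to this derivation.
So O(a) follows.

Yes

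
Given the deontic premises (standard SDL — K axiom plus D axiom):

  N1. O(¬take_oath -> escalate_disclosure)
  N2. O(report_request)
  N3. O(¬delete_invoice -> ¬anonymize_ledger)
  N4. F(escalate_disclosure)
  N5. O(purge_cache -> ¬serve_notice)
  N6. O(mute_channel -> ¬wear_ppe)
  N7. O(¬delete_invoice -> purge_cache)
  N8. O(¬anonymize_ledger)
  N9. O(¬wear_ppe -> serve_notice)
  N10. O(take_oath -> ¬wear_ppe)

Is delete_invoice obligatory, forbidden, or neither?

Obligatory

F(escalate_disclosure) at premise 4 means O(¬escalate_disclosure).
Premise 1 is O(¬take_oath -> escalate_disclosure); contrapositively O(¬escalate_disclosure -> take_oath). Since O(¬escalate_disclosure) holds, K gives O(take_oath).
Premise 10 is O(take_oath -> ¬wear_ppe); since O(take_oath), deontic closure gives O(¬wear_ppe).
Applying K to premise 9 (O(¬wear_ppe -> serve_notice)) and O(¬wear_ppe) yields O(serve_notice).
The contrapositive of premise 5 (O(purge_cache -> ¬serve_notice)) is O(serve_notice -> ¬purge_cache), and O(serve_notice) is already established, so O(¬purge_cache).
Premise 7, O(¬delete_invoice -> purge_cache), contraposes to O(¬purge_cache -> delete_invoice); with O(¬purge_cache) we get O(delete_invoice).
Premises 2, 3, 6, 8 do not contribute to this derivation.
Hence delete_invoice is obligatory.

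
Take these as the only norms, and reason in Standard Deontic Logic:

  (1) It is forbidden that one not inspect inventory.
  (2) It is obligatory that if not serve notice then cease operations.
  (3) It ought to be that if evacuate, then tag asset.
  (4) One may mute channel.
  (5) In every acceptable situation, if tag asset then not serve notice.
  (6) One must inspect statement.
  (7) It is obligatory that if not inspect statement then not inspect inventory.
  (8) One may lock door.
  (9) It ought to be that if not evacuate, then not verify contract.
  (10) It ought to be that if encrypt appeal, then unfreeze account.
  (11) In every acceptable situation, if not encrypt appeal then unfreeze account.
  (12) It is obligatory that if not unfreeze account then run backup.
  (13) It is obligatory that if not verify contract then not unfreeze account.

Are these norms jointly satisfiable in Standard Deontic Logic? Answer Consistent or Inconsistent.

Premise 7 is O(¬inspect_statement → ¬inspect_inventory), but O(¬inspect_statement) is not derivable from the premises, so it does not yield O(¬inspect_inventory).
So O(¬inspect_inventory) is not derivable, and the apparent clash with O(inspect_inventory) does not arise.
A world satisfying every obligation exists (e.g. cease_operations=true, encrypt_appeal=false, evacuate=true, inspect_inventory=true, inspect_statement=true, lock_door=false, mute_channel=false, run_backup=false, serve_notice=false, tag_asset=true, unfreeze_account=true, verify_contract=true); no atom is both obligatory and forbidden, so the set is consistent.

Consistent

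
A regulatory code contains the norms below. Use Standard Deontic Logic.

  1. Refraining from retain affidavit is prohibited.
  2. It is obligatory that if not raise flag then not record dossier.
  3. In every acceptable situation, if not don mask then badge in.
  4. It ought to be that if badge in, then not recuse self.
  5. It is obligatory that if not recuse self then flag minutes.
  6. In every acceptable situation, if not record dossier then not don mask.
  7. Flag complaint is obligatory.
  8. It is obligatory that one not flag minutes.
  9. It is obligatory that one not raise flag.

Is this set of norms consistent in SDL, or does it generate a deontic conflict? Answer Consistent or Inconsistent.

Inconsistent

From premise 8 we have O(¬flag_minutes).
The contrapositive of premise 5 (O(¬recuse_self → flag_minutes)) is O(¬flag_minutes → recuse_self), and O(¬flag_minutes) is already established, so O(recuse_self).
Premise 4, O(badge_in → ¬recuse_self), contraposes to O(recuse_self → ¬badge_in); with O(recuse_self) we get O(¬badge_in).
Premise 3, O(¬don_mask → badge_in), contraposes to O(¬badge_in → don_mask); with O(¬badge_in) we get O(don_mask).
Premise 6 is O(¬record_dossier → ¬don_mask); contrapositively O(don_mask → record_dossier). Since O(don_mask) holds, K gives O(record_dossier).
Premise 2, O(¬raise_flag → ¬record_dossier), contraposes to O(record_dossier → raise_flag); with O(record_dossier) we get O(raise_flag).
Yet premise 9 states O(¬raise_flag).
We now have both O(raise_flag) and O(¬raise_flag) — raise_flag is simultaneously obligatory and forbidden, violating the D-axiom.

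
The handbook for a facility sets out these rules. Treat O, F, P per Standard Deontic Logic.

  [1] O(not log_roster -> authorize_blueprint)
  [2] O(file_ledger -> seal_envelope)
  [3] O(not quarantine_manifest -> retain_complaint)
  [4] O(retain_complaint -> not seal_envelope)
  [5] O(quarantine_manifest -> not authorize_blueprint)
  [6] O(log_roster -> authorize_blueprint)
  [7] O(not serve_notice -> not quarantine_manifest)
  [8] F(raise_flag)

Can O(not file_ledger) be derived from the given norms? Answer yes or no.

Premises 1 and 6 are O(not log_roster -> authorize_blueprint) and O(log_roster -> authorize_blueprint); every ideal world satisfies not log_roster or log_roster, so in either case authorize_blueprint holds — hence O(authorize_blueprint).
The contrapositive of premise 5 (O(quarantine_manifest -> not authorize_blueprint)) is O(authorize_blueprint -> not quarantine_manifest), and O(authorize_blueprint) is already established, so O(not quarantine_manifest).
Premise 3 is O(not quarantine_manifest -> retain_complaint); since O(not quarantine_manifest), deontic closure gives O(retain_complaint).
Premise 4 is O(retain_complaint -> not seal_envelope); since O(retain_complaint), deontic closure gives O(not seal_envelope).
The contrapositive of premise 2 (O(file_ledger -> seal_envelope)) is O(not seal_envelope -> not file_ledger), and O(not seal_envelope) is already established, so O(not file_ledger).
Premises 7, 8 do not contribute to this derivation.
So O(not file_ledger) follows.

Yes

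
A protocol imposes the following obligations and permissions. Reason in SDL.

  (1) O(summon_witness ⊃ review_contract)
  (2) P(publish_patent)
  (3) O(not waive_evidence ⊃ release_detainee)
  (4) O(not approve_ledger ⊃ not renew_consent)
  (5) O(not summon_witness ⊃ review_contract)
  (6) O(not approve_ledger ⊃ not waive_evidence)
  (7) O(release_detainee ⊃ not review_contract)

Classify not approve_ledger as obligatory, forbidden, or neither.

Forbidden

Premises 1 and 5 are O(summon_witness ⊃ review_contract) and O(not summon_witness ⊃ review_contract); every ideal world satisfies summon_witness or not summon_witness, so in either case review_contract holds — hence O(review_contract).
The contrapositive of premise 7 (O(release_detainee ⊃ not review_contract)) is O(review_contract ⊃ not release_detainee), and O(review_contract) is already established, so O(not release_detainee).
The contrapositive of premise 3 (O(not waive_evidence ⊃ release_detainee)) is O(not release_detainee ⊃ waive_evidence), and O(not release_detainee) is already established, so O(waive_evidence).
Premise 6, O(not approve_ledger ⊃ not waive_evidence), contraposes to O(waive_evidence ⊃ approve_ledger); with O(waive_evidence) we get O(approve_ledger).
Premises 2, 4 do not contribute to this derivation.
Thus O(approve_ledger), which is F(not approve_ledger): not approve_ledger is forbidden.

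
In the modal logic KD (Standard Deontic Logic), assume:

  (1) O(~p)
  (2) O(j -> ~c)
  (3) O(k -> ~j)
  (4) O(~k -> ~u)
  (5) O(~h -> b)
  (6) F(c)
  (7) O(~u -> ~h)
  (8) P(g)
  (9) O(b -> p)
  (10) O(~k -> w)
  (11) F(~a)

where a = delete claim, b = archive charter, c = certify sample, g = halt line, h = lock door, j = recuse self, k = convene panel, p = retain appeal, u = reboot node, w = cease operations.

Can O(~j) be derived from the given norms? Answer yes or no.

From premise 1 we have O(~p).
Premise 9, O(b -> p), contraposes to O(~p -> ~b); with O(~p) we get O(~b).
The contrapositive of premise 5 (O(~h -> b)) is O(~b -> h), and O(~b) is already established, so O(h).
Premise 7 is O(~u -> ~h); contrapositively O(h -> u). Since O(h) holds, K gives O(u).
The contrapositive of premise 4 (O(~k -> ~u)) is O(u -> k), and O(u) is already established, so O(k).
Applying K to premise 3 (O(k -> ~j)) and O(k) yields O(~j).
Premises 2, 6, 8, 10, 11 do not contribute to this derivation.
So O(~j) follows.

Yes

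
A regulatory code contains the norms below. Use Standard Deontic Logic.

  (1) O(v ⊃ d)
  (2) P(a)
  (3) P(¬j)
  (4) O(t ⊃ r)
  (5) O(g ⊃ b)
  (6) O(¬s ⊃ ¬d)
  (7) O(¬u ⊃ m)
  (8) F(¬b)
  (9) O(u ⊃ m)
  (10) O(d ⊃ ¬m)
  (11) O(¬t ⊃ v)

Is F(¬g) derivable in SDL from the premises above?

Premise 5 is O(g ⊃ b); even if O(b) held, inferring O(g) would be affirming the consequent — invalid.
No other premise forces O(g). An ideal world satisfying every premise can still have ¬g true, so F(¬g) is not derivable.

No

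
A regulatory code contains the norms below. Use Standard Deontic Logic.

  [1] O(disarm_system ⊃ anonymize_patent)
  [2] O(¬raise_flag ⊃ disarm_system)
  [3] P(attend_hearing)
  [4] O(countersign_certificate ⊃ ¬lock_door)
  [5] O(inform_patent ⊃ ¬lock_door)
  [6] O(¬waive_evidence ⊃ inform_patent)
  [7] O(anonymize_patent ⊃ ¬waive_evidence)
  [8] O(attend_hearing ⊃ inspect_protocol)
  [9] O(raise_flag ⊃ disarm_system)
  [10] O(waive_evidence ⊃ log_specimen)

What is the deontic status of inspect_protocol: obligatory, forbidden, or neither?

Neither

Premise 8 is O(attend_hearing ⊃ inspect_protocol), but O(attend_hearing) is not derivable from the premises (the permission P(attend_hearing) asserts only ¬O(¬attend_hearing), not O(attend_hearing)), so it does not yield O(inspect_protocol).
No premise or chain of K-axiom applications forces O(inspect_protocol), and none forces O(¬inspect_protocol). So inspect_protocol is neither obligatory nor forbidden under these norms.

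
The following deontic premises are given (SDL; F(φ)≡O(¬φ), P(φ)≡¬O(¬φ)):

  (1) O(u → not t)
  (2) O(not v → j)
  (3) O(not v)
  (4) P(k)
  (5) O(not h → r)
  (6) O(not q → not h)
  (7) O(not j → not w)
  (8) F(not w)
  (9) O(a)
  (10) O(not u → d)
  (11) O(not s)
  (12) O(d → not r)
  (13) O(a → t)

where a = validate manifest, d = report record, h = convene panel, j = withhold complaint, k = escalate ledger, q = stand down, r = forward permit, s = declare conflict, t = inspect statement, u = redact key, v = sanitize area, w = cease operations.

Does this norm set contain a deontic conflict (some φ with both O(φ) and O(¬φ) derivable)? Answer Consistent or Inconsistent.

Premise 7 is O(not j → not w), but O(not j) is not derivable from the premises, so it does not yield O(not w).
So O(not w) is not derivable, and the apparent clash with O(w) does not arise.
A world satisfying every obligation exists (e.g. a=true, d=true, h=true, j=true, k=false, q=true, r=false, s=false, t=true, u=false, v=false, w=true); no atom is both obligatory and forbidden, so the set is consistent.

Consistent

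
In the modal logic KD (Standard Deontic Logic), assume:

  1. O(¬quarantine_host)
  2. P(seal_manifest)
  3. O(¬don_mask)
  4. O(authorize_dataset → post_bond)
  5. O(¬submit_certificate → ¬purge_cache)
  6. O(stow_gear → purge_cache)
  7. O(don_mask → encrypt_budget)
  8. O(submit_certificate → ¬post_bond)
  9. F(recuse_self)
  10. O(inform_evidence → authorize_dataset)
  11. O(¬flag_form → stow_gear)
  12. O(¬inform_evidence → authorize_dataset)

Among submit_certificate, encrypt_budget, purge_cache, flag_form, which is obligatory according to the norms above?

flag_form

By case analysis on ¬inform_evidence: premise 12 gives O(¬inform_evidence → authorize_dataset) and premise 10 gives O(inform_evidence → authorize_dataset), so O(authorize_dataset) either way.
Applying K to premise 4 (O(authorize_dataset → post_bond)) and O(authorize_dataset) yields O(post_bond).
Premise 8 is O(submit_certificate → ¬post_bond); contrapositively O(post_bond → ¬submit_certificate). Since O(post_bond) holds, K gives O(¬submit_certificate).
With premise 5, O(¬submit_certificate → ¬purge_cache), the K-axiom yields O(¬purge_cache).
Premise 6 is O(stow_gear → purge_cache); contrapositively O(¬purge_cache → ¬stow_gear). Since O(¬purge_cache) holds, K gives O(¬stow_gear).
Premise 11, O(¬flag_form → stow_gear), contraposes to O(¬stow_gear → flag_form); with O(¬stow_gear) we get O(flag_form).
So O(flag_form) holds — flag_form is obligatory. None of the other listed options is made obligatory by any chain of premises.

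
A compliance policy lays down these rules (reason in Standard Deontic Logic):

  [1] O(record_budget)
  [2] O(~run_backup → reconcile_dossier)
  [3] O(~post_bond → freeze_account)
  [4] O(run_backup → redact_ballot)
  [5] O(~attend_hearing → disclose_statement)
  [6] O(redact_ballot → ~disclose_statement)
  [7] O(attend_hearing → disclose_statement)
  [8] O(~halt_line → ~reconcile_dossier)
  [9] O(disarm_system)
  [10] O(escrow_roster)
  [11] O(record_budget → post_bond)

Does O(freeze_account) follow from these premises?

No

Premise 3 is O(~post_bond → freeze_account), but O(~post_bond) is not derivable from the premises, so it does not yield O(freeze_account).
No other premise forces O(freeze_account). An ideal world satisfying every premise can still have freeze_account false, so O(freeze_account) is not derivable.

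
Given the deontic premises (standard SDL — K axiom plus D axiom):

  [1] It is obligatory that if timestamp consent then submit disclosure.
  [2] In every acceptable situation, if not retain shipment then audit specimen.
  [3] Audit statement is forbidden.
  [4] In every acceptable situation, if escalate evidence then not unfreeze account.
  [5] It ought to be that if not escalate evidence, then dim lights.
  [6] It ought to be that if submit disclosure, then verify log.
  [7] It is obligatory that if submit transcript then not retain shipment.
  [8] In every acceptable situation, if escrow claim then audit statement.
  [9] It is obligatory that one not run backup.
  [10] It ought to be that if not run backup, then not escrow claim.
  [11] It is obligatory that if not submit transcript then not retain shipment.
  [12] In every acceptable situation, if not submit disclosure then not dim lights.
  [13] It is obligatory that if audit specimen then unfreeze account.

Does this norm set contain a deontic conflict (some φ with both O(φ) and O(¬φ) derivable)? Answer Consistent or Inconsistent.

Consistent

Premise 8 is O(escrow_claim → audit_statement), but O(escrow_claim) is not derivable from the premises, so it does not yield O(audit_statement).
So O(audit_statement) is not derivable, and the apparent clash with O(¬audit_statement) does not arise.
A world satisfying every obligation exists (e.g. audit_specimen=true, audit_statement=false, dim_lights=true, escalate_evidence=false, escrow_claim=false, retain_shipment=false, run_backup=false, submit_disclosure=true, submit_transcript=false, timestamp_consent=false, unfreeze_account=true, verify_log=true); no atom is both obligatory and forbidden, so the set is consistent.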